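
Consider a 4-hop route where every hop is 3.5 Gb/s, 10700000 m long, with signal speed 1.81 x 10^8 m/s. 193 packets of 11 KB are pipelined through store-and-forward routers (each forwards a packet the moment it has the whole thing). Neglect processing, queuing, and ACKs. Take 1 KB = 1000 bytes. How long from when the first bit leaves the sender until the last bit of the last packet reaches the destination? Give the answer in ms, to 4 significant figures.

241.4 ms

Per-hop transmission t_tx = L/R = 88000/3500000000 = 0.0251429 ms.
Per-hop propagation t_prop = 10700000/181000000 = 59.116 ms.
Pipeline fill: first packet needs 4·t_tx to clear all hops; remaining 192 packets each add one t_tx.
Total = (4+193-1)·t_tx + 4·t_prop = 196·0.0251429 + 4·59.116 = 241.4 ms.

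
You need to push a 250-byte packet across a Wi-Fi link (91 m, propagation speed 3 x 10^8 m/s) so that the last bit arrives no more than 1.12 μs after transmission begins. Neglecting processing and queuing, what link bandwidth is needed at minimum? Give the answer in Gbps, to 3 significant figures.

2.45 Gbps

L = 2000 bits.
Propagation delay = 91 / 300000000 = 0.303333 μs.
Transmission budget = 1.12 − 0.303333 = 0.816667 μs.
R ≥ L / t_tx = 2000 bits / 8.16667e-07 s = 2.45 Gbps.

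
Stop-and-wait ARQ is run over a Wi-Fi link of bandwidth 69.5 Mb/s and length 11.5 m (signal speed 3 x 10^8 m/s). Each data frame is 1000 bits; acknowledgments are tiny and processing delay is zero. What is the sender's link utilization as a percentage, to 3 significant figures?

t_tx = L/R = 1000/69500000 = 1.43885e-05 s.
t_prop = 11.5/300000000 = 3.83333e-08 s; RTT = 7.66667e-08 s.
Cycle = t_tx + RTT = 1.44652e-05 s.
Utilization = t_tx / cycle = 1.43885e-05/1.44652e-05 = 99.5 %.

99.5 %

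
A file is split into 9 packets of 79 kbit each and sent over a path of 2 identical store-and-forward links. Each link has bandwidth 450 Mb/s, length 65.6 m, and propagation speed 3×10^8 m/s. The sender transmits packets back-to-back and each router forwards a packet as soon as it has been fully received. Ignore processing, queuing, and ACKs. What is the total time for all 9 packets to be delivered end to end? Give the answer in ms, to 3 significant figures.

1.76 ms

Per-hop transmission t_tx = L/R = 79000/450000000 = 0.175556 ms.
Per-hop propagation t_prop = 65.6/300000000 = 0.000218667 ms.
Pipeline fill: first packet needs 2·t_tx to clear all hops; remaining 8 packets each add one t_tx.
Total = (2+9-1)·t_tx + 2·t_prop = 10·0.175556 + 2·0.000218667 = 1.76 ms.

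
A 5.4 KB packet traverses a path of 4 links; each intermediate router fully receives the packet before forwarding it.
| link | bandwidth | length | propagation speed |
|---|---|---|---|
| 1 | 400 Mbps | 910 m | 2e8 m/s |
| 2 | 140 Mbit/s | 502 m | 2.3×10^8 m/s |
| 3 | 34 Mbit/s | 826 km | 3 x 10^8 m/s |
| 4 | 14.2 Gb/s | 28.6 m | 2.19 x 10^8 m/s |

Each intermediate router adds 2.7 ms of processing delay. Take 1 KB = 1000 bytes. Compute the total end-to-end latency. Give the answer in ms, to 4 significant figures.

L = 43200 bits.
Transmission delays (L/R per hop): 0.108, 0.308571, 1.27059, 0.00304225 ms; sum = 1.6902 ms.
Propagation delays (d/s per hop): 0.00455, 0.00218261, 2.75333, 0.000130594 ms; sum = 2.7602 ms.
Processing at 3 router(s): 3 × 2.7 ms = 8.1 ms.
End-to-end = 12.55 ms.

12.55 ms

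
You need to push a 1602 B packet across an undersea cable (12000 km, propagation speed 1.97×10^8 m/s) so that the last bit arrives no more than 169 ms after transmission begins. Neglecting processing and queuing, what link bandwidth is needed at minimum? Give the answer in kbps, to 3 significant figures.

119 kbps

L = 12816 bits.
Propagation delay = 12000000 / 197000000 = 60.9137 ms.
Transmission budget = 169 − 60.9137 = 108.086 ms.
R ≥ L / t_tx = 12816 bits / 0.108086 s = 119 kbps.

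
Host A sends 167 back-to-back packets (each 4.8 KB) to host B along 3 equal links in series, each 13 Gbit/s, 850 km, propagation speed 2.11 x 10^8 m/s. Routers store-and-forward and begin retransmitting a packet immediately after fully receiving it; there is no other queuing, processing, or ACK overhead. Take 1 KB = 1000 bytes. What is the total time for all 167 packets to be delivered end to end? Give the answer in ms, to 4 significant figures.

Per-hop transmission t_tx = L/R = 38400/13000000000 = 0.00295385 ms.
Per-hop propagation t_prop = 850000/211000000 = 4.02844 ms.
Pipeline fill: first packet needs 3·t_tx to clear all hops; remaining 166 packets each add one t_tx.
Total = (3+167-1)·t_tx + 3·t_prop = 169·0.00295385 + 3·4.02844 = 12.58 ms.

12.58 ms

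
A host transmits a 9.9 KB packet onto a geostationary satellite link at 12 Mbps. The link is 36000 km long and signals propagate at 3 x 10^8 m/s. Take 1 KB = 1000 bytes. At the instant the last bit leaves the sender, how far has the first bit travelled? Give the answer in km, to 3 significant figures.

t_tx = L/R = 79200/12000000 = 0.0066 s.
Distance = s × t_tx = 300000000 × 0.0066 = 1980 km.

1980 km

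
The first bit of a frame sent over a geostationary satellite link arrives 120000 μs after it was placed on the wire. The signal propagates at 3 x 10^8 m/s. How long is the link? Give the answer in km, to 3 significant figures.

36000 km

d = s × t_prop = 300000000 × 0.12 = 36000 km.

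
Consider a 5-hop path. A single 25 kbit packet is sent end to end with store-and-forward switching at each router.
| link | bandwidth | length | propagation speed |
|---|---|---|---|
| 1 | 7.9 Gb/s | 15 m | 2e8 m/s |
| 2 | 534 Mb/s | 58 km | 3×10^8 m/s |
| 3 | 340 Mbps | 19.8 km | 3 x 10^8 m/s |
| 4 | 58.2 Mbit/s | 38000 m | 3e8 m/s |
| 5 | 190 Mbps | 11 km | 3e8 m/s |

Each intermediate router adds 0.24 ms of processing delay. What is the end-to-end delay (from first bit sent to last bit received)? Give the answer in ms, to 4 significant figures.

2.067 ms

L = 25000 bits.
Transmission delays (L/R per hop): 0.00316456, 0.0468165, 0.0735294, 0.429553, 0.131579 ms; sum = 0.684643 ms.
Propagation delays (d/s per hop): 7.5e-05, 0.193333, 0.066, 0.126667, 0.0366667 ms; sum = 0.422742 ms.
Processing at 4 router(s): 4 × 0.24 ms = 0.96 ms.
End-to-end = 2.067 ms.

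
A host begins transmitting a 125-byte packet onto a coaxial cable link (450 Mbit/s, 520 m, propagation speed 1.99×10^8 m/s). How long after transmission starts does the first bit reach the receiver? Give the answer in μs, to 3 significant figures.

First bit experiences only propagation delay: d/s = 520/199000000 = 2.61 μs.

2.61 μs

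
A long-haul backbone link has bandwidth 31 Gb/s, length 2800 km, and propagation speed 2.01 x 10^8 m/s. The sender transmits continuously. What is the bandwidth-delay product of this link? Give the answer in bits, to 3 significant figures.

Propagation delay = 2800000 / 2.01e+08 = 0.0139303 s.
BDP = R × t_prop = 31000000000 × 0.0139303 = 431841000 bits.

432000000 bits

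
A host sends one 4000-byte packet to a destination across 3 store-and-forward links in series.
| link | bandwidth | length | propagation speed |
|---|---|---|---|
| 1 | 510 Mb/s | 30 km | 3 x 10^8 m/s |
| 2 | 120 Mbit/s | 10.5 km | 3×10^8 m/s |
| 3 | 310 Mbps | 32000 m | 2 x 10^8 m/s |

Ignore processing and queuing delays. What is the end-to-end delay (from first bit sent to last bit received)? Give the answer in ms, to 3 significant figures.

0.728 ms

L = 4000 × 8 = 32000 bits.
Transmission delays (L/R per hop): 0.0627451, 0.266667, 0.103226 ms; sum = 0.432638 ms.
Propagation delays (d/s per hop): 0.1, 0.035, 0.16 ms; sum = 0.295 ms.
End-to-end = 0.728 ms.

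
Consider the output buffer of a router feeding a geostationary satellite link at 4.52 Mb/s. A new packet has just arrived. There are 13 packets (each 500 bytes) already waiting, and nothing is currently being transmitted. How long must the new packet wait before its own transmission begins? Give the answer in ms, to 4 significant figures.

11.50 ms

Each queued packet: L/R = 4000/4520000 = 0.884956 ms.
13 queued → 11.5044 ms.
Queuing delay = 11.50 ms.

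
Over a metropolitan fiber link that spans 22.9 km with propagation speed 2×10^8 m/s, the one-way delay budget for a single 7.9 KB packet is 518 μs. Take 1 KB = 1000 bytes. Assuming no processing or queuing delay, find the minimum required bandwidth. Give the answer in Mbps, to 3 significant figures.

L = 63200 bits.
Propagation delay = 22900 / 200000000 = 114.5 μs.
Transmission budget = 518 − 114.5 = 403.5 μs.
R ≥ L / t_tx = 63200 bits / 0.0004035 s = 157 Mbps.

157 Mbps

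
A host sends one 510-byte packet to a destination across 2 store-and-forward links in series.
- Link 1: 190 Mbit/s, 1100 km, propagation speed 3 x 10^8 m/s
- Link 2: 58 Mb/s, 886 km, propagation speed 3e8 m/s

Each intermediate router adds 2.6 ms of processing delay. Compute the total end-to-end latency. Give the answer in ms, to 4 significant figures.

L = 510 × 8 = 4080 bits.
Transmission delays (L/R per hop): 0.0214737, 0.0703448 ms; sum = 0.0918185 ms.
Propagation delays (d/s per hop): 3.66667, 2.95333 ms; sum = 6.62 ms.
Processing at 1 router(s): 1 × 2.6 ms = 2.6 ms.
End-to-end = 9.312 ms.

9.312 ms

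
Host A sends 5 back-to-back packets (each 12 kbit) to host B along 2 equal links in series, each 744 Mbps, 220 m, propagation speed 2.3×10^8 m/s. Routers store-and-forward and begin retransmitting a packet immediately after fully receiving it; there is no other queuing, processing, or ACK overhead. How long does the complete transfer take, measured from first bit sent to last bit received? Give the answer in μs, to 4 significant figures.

Per-hop transmission t_tx = L/R = 12000/744000000 = 16.129 μs.
Per-hop propagation t_prop = 220/2.3e+08 = 0.956522 μs.
Pipeline fill: first packet needs 2·t_tx to clear all hops; remaining 4 packets each add one t_tx.
Total = (2+5-1)·t_tx + 2·t_prop = 6·16.129 + 2·0.956522 = 98.69 μs.

98.69 μs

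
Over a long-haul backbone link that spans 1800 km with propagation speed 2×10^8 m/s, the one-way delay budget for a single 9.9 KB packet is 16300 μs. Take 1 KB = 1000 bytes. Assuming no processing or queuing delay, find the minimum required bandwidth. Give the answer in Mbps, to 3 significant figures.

L = 79200 bits.
Propagation delay = 1800000 / 200000000 = 9000 μs.
Transmission budget = 16300 − 9000 = 7300 μs.
R ≥ L / t_tx = 79200 bits / 0.0073 s = 10.8 Mbps.

10.8 Mbps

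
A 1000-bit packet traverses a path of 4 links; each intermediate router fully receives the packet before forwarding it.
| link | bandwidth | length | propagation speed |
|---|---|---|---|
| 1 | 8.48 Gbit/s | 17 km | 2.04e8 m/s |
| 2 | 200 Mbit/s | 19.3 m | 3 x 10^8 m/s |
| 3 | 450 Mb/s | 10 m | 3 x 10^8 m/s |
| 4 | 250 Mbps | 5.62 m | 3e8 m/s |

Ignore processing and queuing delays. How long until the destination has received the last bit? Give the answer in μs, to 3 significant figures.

Transmission delays (L/R per hop): 0.117925, 5, 2.22222, 4 μs; sum = 11.3401 μs.
Propagation delays (d/s per hop): 83.3333, 0.0643333, 0.0333333, 0.0187333 μs; sum = 83.4497 μs.
End-to-end = 94.8 μs.

94.8 μs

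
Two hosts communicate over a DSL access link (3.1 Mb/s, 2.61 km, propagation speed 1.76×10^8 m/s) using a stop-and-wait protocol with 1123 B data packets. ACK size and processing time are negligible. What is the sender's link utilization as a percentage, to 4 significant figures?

98.99 %

t_tx = L/R = 8984/3100000 = 0.00289806 s.
t_prop = 2610/176000000 = 1.48295e-05 s; RTT = 2.96591e-05 s.
Cycle = t_tx + RTT = 0.00292772 s.
Utilization = t_tx / cycle = 0.00289806/0.00292772 = 98.99 %.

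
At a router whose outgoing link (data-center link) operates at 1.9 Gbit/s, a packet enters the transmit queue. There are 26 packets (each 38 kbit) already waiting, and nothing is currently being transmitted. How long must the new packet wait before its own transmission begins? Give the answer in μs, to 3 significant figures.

Each queued packet: L/R = 38000/1900000000 = 20 μs.
26 queued → 520 μs.
Queuing delay = 520 μs.

520 μs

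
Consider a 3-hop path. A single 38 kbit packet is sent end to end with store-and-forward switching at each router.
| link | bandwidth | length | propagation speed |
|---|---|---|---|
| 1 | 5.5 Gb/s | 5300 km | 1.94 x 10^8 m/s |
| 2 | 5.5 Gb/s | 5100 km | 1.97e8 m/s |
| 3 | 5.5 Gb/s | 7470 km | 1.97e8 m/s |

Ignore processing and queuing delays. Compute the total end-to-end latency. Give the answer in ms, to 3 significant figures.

L = 38000 bits.
Transmission delay per hop = L/R = 38000/5500000000 = 0.00690909 ms; 3 hops → 0.0207273 ms.
Propagation delays (d/s per hop): 27.3196, 25.8883, 37.9188 ms; sum = 91.1267 ms.
End-to-end = 91.1 ms.

91.1 ms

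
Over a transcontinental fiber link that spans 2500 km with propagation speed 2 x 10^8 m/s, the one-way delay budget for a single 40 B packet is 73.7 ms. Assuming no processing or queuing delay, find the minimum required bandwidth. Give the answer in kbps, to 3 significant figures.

5.23 kbps

L = 320 bits.
Propagation delay = 2500000 / 200000000 = 12.5 ms.
Transmission budget = 73.7 − 12.5 = 61.2 ms.
R ≥ L / t_tx = 320 bits / 0.0612 s = 5.23 kbps.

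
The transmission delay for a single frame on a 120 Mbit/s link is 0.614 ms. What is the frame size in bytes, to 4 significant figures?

9210 bytes

L = R × t_tx = 120000000 b/s × 0.000614 s = 73680 bits.
In bytes: 73680 / 8 = 9210 bytes.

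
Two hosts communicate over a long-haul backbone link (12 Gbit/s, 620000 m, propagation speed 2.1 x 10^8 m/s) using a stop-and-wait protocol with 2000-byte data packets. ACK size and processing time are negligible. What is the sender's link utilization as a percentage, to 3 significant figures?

t_tx = L/R = 16000/12000000000 = 1.33333e-06 s.
t_prop = 620000/210000000 = 0.00295238 s; RTT = 0.00590476 s.
Cycle = t_tx + RTT = 0.0059061 s.
Utilization = t_tx / cycle = 1.33333e-06/0.0059061 = 0.0226 %.

0.0226 %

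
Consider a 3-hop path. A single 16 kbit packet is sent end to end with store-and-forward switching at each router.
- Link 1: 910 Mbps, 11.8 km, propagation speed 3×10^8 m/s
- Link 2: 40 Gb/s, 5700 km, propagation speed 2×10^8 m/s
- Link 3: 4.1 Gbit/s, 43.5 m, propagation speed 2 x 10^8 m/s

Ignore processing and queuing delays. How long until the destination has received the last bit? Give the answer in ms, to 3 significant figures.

L = 16000 bits.
Transmission delays (L/R per hop): 0.0175824, 0.0004, 0.00390244 ms; sum = 0.0218849 ms.
Propagation delays (d/s per hop): 0.0393333, 28.5, 0.0002175 ms; sum = 28.5396 ms.
End-to-end = 28.6 ms.

28.6 ms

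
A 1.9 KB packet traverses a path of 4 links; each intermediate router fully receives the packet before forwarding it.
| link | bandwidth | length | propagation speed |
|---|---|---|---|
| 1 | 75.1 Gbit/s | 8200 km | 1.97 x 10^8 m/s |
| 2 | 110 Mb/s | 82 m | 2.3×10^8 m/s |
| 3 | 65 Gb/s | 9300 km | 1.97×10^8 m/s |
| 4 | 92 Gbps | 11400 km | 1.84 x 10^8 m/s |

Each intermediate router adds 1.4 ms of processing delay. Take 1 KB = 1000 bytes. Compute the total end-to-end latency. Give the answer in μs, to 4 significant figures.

L = 15200 bits.
Transmission delays (L/R per hop): 0.202397, 138.182, 0.233846, 0.165217 μs; sum = 138.783 μs.
Propagation delays (d/s per hop): 41624.4, 0.356522, 47208.1, 61956.5 μs; sum = 150789 μs.
Processing at 3 router(s): 3 × 1.4 ms = 4200 μs.
End-to-end = 155100 μs.

155100 μs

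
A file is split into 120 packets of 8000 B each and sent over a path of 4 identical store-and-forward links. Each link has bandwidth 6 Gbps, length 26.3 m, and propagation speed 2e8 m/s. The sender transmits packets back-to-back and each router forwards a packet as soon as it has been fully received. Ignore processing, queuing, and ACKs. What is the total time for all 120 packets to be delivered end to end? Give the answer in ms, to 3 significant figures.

Per-hop transmission t_tx = L/R = 64000/6000000000 = 0.0106667 ms.
Per-hop propagation t_prop = 26.3/200000000 = 0.0001315 ms.
Pipeline fill: first packet needs 4·t_tx to clear all hops; remaining 119 packets each add one t_tx.
Total = (4+120-1)·t_tx + 4·t_prop = 123·0.0106667 + 4·0.0001315 = 1.31 ms.

1.31 ms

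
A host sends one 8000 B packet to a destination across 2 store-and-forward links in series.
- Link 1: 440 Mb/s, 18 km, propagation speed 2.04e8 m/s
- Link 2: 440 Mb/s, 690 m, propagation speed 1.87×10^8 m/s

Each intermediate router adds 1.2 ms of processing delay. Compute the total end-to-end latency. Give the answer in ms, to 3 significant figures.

1.58 ms

L = 8000 × 8 = 64000 bits.
Transmission delay per hop = L/R = 64000/440000000 = 0.145455 ms; 2 hops → 0.290909 ms.
Propagation delays (d/s per hop): 0.0882353, 0.00368984 ms; sum = 0.0919251 ms.
Processing at 1 router(s): 1 × 1.2 ms = 1.2 ms.
End-to-end = 1.58 ms.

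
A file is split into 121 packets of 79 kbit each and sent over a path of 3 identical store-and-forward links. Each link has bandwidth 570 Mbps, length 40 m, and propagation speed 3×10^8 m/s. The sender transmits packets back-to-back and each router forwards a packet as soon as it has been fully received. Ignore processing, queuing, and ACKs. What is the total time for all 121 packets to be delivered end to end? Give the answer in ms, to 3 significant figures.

17.0 ms

Per-hop transmission t_tx = L/R = 79000/570000000 = 0.138596 ms.
Per-hop propagation t_prop = 40/300000000 = 0.000133333 ms.
Pipeline fill: first packet needs 3·t_tx to clear all hops; remaining 120 packets each add one t_tx.
Total = (3+121-1)·t_tx + 3·t_prop = 123·0.138596 + 3·0.000133333 = 17.0 ms.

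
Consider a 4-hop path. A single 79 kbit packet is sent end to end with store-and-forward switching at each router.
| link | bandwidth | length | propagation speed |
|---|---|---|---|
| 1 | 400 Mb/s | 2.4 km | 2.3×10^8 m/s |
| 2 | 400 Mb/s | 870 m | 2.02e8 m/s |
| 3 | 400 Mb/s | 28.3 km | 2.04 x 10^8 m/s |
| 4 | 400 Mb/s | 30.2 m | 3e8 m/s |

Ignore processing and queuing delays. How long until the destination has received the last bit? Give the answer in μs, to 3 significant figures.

L = 79000 bits.
Transmission delay per hop = L/R = 79000/400000000 = 197.5 μs; 4 hops → 790 μs.
Propagation delays (d/s per hop): 10.4348, 4.30693, 138.725, 0.100667 μs; sum = 153.568 μs.
End-to-end = 944 μs.

944 μs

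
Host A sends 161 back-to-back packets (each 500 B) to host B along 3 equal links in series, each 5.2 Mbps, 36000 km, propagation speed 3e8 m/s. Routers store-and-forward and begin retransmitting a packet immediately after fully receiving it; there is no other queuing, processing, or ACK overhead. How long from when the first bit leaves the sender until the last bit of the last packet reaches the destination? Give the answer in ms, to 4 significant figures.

485.4 ms

Per-hop transmission t_tx = L/R = 4000/5200000 = 0.769231 ms.
Per-hop propagation t_prop = 36000000/300000000 = 120 ms.
Pipeline fill: first packet needs 3·t_tx to clear all hops; remaining 160 packets each add one t_tx.
Total = (3+161-1)·t_tx + 3·t_prop = 163·0.769231 + 3·120 = 485.4 ms.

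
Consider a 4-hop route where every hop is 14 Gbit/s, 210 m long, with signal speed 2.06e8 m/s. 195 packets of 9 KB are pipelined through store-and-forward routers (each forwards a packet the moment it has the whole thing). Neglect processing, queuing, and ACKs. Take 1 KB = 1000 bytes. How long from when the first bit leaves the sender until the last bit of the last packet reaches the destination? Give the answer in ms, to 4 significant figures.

1.022 ms

Per-hop transmission t_tx = L/R = 72000/14000000000 = 0.00514286 ms.
Per-hop propagation t_prop = 210/206000000 = 0.00101942 ms.
Pipeline fill: first packet needs 4·t_tx to clear all hops; remaining 194 packets each add one t_tx.
Total = (4+195-1)·t_tx + 4·t_prop = 198·0.00514286 + 4·0.00101942 = 1.022 ms.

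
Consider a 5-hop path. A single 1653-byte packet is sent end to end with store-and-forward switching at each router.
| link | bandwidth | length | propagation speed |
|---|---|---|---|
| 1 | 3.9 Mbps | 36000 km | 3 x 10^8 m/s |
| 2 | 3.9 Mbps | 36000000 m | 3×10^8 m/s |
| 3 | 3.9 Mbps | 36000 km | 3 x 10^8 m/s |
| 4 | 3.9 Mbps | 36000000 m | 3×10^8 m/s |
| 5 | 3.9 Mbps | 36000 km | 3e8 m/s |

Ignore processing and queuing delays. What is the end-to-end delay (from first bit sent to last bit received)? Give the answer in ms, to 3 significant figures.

L = 1653 × 8 = 13224 bits.
Transmission delay per hop = L/R = 13224/3900000 = 3.39077 ms; 5 hops → 16.9538 ms.
Propagation delays (d/s per hop): 120, 120, 120, 120, 120 ms; sum = 600 ms.
End-to-end = 617 ms.

617 ms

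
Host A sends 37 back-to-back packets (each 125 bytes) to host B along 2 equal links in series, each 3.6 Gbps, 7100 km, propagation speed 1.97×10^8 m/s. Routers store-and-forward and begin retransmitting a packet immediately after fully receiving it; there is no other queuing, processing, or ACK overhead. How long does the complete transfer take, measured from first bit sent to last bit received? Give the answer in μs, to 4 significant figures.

72090 μs

Per-hop transmission t_tx = L/R = 1000/3600000000 = 0.277778 μs.
Per-hop propagation t_prop = 7100000/197000000 = 36040.6 μs.
Pipeline fill: first packet needs 2·t_tx to clear all hops; remaining 36 packets each add one t_tx.
Total = (2+37-1)·t_tx + 2·t_prop = 38·0.277778 + 2·36040.6 = 72090 μs.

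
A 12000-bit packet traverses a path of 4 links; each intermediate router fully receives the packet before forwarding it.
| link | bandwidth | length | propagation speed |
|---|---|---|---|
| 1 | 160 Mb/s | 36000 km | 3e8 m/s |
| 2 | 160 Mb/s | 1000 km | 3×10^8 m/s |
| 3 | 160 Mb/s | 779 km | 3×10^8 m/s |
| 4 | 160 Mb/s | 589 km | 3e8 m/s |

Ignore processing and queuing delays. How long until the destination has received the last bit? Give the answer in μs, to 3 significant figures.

Transmission delay per hop = L/R = 12000/160000000 = 75 μs; 4 hops → 300 μs.
Propagation delays (d/s per hop): 120000, 3333.33, 2596.67, 1963.33 μs; sum = 127893 μs.
End-to-end = 128000 μs.

128000 μs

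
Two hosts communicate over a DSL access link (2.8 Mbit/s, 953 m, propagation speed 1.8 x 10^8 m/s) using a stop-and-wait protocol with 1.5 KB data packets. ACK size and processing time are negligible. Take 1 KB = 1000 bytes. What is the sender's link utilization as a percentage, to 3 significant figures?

t_tx = L/R = 12000/2800000 = 0.00428571 s.
t_prop = 953/180000000 = 5.29444e-06 s; RTT = 1.05889e-05 s.
Cycle = t_tx + RTT = 0.0042963 s.
Utilization = t_tx / cycle = 0.00428571/0.0042963 = 99.8 %.

99.8 %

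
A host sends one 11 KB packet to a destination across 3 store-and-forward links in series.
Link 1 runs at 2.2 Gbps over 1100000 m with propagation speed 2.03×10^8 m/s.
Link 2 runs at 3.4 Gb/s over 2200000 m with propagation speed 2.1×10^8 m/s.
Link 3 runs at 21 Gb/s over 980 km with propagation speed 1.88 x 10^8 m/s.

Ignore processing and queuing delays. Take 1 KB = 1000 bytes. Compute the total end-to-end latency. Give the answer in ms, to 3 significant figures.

21.2 ms

L = 88000 bits.
Transmission delays (L/R per hop): 0.04, 0.0258824, 0.00419048 ms; sum = 0.0700728 ms.
Propagation delays (d/s per hop): 5.41872, 10.4762, 5.21277 ms; sum = 21.1077 ms.
End-to-end = 21.2 ms.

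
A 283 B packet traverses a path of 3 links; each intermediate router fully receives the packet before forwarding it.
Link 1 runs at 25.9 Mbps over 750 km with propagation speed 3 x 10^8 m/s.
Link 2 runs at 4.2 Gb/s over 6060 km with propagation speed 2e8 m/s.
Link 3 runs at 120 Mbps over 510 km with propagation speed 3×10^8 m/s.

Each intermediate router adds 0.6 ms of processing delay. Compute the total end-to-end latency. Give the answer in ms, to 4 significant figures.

35.81 ms

L = 283 × 8 = 2264 bits.
Transmission delays (L/R per hop): 0.0874131, 0.000539048, 0.0188667 ms; sum = 0.106819 ms.
Propagation delays (d/s per hop): 2.5, 30.3, 1.7 ms; sum = 34.5 ms.
Processing at 2 router(s): 2 × 0.6 ms = 1.2 ms.
End-to-end = 35.81 ms.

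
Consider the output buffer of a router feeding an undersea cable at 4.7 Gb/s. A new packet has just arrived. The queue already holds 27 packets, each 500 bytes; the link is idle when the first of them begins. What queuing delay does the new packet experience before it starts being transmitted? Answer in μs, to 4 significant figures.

22.98 μs

Each queued packet: L/R = 4000/4700000000 = 0.851064 μs.
27 queued → 22.9787 μs.
Queuing delay = 22.98 μs.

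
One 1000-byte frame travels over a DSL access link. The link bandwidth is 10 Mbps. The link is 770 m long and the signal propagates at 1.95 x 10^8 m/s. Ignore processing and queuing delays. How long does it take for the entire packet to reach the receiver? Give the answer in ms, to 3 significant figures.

0.804 ms

L = 1000 × 8 = 8000 bits.
Transmission delay = L/R = 8000 / 10000000 = 0.8 ms.
Propagation delay = d/s = 770 m / 195000000 m/s = 0.00394872 ms.
Total = 0.804 ms.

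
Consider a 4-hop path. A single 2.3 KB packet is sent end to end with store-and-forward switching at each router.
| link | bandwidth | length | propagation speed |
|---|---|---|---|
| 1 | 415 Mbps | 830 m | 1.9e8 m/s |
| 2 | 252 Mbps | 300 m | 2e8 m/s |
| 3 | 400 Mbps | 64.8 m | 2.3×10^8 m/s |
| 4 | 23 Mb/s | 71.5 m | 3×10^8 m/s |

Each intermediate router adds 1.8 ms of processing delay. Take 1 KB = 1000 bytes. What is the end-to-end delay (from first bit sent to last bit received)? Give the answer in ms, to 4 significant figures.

L = 18400 bits.
Transmission delays (L/R per hop): 0.0443373, 0.0730159, 0.046, 0.8 ms; sum = 0.963353 ms.
Propagation delays (d/s per hop): 0.00436842, 0.0015, 0.000281739, 0.000238333 ms; sum = 0.00638849 ms.
Processing at 3 router(s): 3 × 1.8 ms = 5.4 ms.
End-to-end = 6.370 ms.

6.370 ms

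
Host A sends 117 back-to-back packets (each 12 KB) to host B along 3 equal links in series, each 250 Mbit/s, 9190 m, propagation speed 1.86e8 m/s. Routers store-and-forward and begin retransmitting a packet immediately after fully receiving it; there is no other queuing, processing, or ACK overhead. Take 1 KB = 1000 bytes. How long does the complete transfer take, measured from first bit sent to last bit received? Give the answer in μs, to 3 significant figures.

45800 μs

Per-hop transmission t_tx = L/R = 96000/250000000 = 384 μs.
Per-hop propagation t_prop = 9190/186000000 = 49.4086 μs.
Pipeline fill: first packet needs 3·t_tx to clear all hops; remaining 116 packets each add one t_tx.
Total = (3+117-1)·t_tx + 3·t_prop = 119·384 + 3·49.4086 = 45800 μs.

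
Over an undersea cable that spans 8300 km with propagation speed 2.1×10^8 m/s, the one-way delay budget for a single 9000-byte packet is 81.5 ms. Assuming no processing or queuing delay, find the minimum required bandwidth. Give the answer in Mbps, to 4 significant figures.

1.715 Mbps

L = 72000 bits.
Propagation delay = 8300000 / 210000000 = 39.5238 ms.
Transmission budget = 81.5 − 39.5238 = 41.9762 ms.
R ≥ L / t_tx = 72000 bits / 0.0419762 s = 1.715 Mbps.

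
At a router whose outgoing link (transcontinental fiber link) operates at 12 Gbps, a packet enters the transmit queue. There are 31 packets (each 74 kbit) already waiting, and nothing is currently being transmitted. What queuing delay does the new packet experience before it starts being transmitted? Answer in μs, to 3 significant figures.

191 μs

Each queued packet: L/R = 74000/12000000000 = 6.16667 μs.
31 queued → 191.167 μs.
Queuing delay = 191 μs.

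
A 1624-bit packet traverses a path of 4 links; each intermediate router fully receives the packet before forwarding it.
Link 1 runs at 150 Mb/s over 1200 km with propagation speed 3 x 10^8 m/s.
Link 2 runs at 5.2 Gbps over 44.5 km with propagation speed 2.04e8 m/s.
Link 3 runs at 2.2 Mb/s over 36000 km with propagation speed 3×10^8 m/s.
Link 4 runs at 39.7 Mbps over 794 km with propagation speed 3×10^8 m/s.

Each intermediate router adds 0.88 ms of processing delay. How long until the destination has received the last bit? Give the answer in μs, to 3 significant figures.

Transmission delays (L/R per hop): 10.8267, 0.312308, 738.182, 40.9068 μs; sum = 790.228 μs.
Propagation delays (d/s per hop): 4000, 218.137, 120000, 2646.67 μs; sum = 126865 μs.
Processing at 3 router(s): 3 × 0.88 ms = 2640 μs.
End-to-end = 130000 μs.

130000 μs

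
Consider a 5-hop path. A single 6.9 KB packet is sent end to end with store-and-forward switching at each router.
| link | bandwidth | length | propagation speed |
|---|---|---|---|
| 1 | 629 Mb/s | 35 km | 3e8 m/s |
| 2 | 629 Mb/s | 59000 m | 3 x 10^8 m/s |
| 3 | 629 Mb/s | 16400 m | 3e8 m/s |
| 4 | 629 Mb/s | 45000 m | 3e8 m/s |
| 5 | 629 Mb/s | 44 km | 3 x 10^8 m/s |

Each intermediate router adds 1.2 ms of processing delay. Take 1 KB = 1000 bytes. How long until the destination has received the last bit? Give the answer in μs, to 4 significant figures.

L = 55200 bits.
Transmission delay per hop = L/R = 55200/629000000 = 87.7583 μs; 5 hops → 438.792 μs.
Propagation delays (d/s per hop): 116.667, 196.667, 54.6667, 150, 146.667 μs; sum = 664.667 μs.
Processing at 4 router(s): 4 × 1.2 ms = 4800 μs.
End-to-end = 5903 μs.

5903 μs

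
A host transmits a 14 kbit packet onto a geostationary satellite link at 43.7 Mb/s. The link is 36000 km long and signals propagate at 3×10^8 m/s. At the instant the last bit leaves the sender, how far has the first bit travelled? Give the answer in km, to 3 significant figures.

t_tx = L/R = 14000/43700000 = 0.000320366 s.
Distance = s × t_tx = 300000000 × 0.000320366 = 96.1 km.

96.1 km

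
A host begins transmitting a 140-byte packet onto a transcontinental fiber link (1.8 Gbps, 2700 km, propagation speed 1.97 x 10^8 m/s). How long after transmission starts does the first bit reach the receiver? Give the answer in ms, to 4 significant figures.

13.71 ms

First bit experiences only propagation delay: d/s = 2700000/197000000 = 13.71 ms.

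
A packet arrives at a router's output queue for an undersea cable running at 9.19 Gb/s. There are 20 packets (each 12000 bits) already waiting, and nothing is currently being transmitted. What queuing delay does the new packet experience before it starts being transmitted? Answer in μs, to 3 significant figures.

Each queued packet: L/R = 12000/9190000000 = 1.30577 μs.
20 queued → 26.1153 μs.
Queuing delay = 26.1 μs.

26.1 μs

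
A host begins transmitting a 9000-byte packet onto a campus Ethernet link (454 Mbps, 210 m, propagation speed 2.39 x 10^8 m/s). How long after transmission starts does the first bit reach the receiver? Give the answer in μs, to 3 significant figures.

First bit experiences only propagation delay: d/s = 210/239000000 = 0.879 μs.

0.879 μs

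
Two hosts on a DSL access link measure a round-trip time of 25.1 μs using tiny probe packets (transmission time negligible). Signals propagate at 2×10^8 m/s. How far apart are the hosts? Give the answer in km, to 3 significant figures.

One-way propagation = RTT/2 = 12.55 μs.
d = s × t = 200000000 × 1.255e-05 = 2.51 km.

2.51 km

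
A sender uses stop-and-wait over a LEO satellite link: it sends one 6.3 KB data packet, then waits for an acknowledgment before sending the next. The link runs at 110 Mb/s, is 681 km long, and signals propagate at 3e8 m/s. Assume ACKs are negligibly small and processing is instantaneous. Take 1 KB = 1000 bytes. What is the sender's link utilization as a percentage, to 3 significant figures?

9.17 %

t_tx = L/R = 50400/110000000 = 0.000458182 s.
t_prop = 681000/300000000 = 0.00227 s; RTT = 0.00454 s.
Cycle = t_tx + RTT = 0.00499818 s.
Utilization = t_tx / cycle = 0.000458182/0.00499818 = 9.17 %.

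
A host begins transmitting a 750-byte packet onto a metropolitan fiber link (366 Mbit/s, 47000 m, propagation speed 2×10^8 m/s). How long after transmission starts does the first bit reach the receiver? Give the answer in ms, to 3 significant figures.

0.235 ms

First bit experiences only propagation delay: d/s = 47000/200000000 = 0.235 ms.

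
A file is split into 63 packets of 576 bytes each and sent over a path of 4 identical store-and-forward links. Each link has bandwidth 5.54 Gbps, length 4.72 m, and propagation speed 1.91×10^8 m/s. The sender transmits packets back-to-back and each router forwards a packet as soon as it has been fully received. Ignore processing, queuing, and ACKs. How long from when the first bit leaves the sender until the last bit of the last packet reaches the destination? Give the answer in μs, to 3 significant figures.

Per-hop transmission t_tx = L/R = 4608/5540000000 = 0.831769 μs.
Per-hop propagation t_prop = 4.72/191000000 = 0.024712 μs.
Pipeline fill: first packet needs 4·t_tx to clear all hops; remaining 62 packets each add one t_tx.
Total = (4+63-1)·t_tx + 4·t_prop = 66·0.831769 + 4·0.024712 = 55.0 μs.

55.0 μs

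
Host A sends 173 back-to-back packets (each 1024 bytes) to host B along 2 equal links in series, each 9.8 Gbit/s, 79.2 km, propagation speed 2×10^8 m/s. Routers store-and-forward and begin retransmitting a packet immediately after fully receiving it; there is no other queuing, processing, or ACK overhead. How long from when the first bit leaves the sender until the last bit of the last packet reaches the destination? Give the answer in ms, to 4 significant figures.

0.9374 ms

Per-hop transmission t_tx = L/R = 8192/9800000000 = 0.000835918 ms.
Per-hop propagation t_prop = 79200/200000000 = 0.396 ms.
Pipeline fill: first packet needs 2·t_tx to clear all hops; remaining 172 packets each add one t_tx.
Total = (2+173-1)·t_tx + 2·t_prop = 174·0.000835918 + 2·0.396 = 0.9374 ms.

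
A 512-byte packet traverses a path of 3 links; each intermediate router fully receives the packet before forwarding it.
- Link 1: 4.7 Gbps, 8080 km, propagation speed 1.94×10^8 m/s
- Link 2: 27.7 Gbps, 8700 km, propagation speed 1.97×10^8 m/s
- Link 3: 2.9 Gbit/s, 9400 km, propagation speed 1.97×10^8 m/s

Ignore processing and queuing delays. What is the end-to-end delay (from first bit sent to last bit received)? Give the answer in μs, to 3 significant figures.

134000 μs

L = 512 × 8 = 4096 bits.
Transmission delays (L/R per hop): 0.871489, 0.14787, 1.41241 μs; sum = 2.43177 μs.
Propagation delays (d/s per hop): 41649.5, 44162.4, 47715.7 μs; sum = 133528 μs.
End-to-end = 134000 μs.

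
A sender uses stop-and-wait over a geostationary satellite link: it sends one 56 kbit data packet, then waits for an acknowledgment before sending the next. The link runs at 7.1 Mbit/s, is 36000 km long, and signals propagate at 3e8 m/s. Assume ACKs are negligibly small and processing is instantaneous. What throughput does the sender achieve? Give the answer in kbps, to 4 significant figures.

t_tx = L/R = 56000/7100000 = 0.00788732 s.
t_prop = 36000000/300000000 = 0.12 s; RTT = 0.24 s.
Cycle = t_tx + RTT = 0.247887 s.
Throughput = L / cycle = 56000 / 0.247887 = 225.9 kbps.

225.9 kbps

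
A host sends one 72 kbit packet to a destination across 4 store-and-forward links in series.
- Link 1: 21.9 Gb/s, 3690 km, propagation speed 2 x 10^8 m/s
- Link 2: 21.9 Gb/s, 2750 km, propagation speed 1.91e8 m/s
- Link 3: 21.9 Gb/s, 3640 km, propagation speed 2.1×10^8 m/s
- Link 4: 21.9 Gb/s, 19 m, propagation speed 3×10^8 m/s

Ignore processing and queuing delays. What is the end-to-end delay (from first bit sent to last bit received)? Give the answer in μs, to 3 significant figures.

L = 72000 bits.
Transmission delay per hop = L/R = 72000/21900000000 = 3.28767 μs; 4 hops → 13.1507 μs.
Propagation delays (d/s per hop): 18450, 14397.9, 17333.3, 0.0633333 μs; sum = 50181.3 μs.
End-to-end = 50200 μs.

50200 μs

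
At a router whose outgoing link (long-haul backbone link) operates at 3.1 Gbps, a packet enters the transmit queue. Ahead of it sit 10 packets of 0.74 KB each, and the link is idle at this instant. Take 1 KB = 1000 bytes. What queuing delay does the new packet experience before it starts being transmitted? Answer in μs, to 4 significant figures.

Each queued packet: L/R = 5920/3100000000 = 1.90968 μs.
10 queued → 19.0968 μs.
Queuing delay = 19.10 μs.

19.10 μs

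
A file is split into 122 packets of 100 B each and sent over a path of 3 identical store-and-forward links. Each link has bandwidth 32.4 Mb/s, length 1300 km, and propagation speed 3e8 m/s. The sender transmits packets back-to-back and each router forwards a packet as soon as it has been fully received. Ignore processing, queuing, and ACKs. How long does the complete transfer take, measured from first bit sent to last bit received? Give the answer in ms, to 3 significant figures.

Per-hop transmission t_tx = L/R = 800/32400000 = 0.0246914 ms.
Per-hop propagation t_prop = 1300000/300000000 = 4.33333 ms.
Pipeline fill: first packet needs 3·t_tx to clear all hops; remaining 121 packets each add one t_tx.
Total = (3+122-1)·t_tx + 3·t_prop = 124·0.0246914 + 3·4.33333 = 16.1 ms.

16.1 ms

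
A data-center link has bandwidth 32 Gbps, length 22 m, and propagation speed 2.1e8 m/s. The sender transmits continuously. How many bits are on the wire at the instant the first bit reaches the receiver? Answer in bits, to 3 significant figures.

Propagation delay = 22 / 210000000 = 1.04762e-07 s.
BDP = R × t_prop = 32000000000 × 1.04762e-07 = 3352.38 bits.

3350 bits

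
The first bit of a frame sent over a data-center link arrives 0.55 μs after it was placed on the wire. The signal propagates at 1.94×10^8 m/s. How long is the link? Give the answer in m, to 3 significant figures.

107 m

d = s × t_prop = 194000000 × 5.5e-07 = 107 m.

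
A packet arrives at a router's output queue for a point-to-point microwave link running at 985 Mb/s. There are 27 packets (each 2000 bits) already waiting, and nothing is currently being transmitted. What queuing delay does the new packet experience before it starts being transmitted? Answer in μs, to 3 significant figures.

54.8 μs

Each queued packet: L/R = 2000/985000000 = 2.03046 μs.
27 queued → 54.8223 μs.
Queuing delay = 54.8 μs.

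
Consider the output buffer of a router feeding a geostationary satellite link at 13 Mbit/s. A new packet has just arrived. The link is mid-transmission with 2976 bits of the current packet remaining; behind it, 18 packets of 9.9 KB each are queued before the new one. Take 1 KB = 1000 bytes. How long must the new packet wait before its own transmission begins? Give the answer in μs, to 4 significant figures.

109900 μs

Each queued packet: L/R = 79200/13000000 = 6092.31 μs.
18 queued → 109662 μs.
Plus remaining 2976 bits of current packet: 228.923 μs.
Queuing delay = 109900 μs.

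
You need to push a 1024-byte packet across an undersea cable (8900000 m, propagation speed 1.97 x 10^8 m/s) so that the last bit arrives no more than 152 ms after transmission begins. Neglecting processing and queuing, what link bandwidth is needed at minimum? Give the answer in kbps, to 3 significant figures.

76.7 kbps

L = 8192 bits.
Propagation delay = 8900000 / 197000000 = 45.1777 ms.
Transmission budget = 152 − 45.1777 = 106.822 ms.
R ≥ L / t_tx = 8192 bits / 0.106822 s = 76.7 kbps.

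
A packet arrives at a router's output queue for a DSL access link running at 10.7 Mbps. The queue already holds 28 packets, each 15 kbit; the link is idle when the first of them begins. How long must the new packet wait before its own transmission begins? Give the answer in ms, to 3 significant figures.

Each queued packet: L/R = 15000/10700000 = 1.40187 ms.
28 queued → 39.2523 ms.
Queuing delay = 39.3 ms.

39.3 ms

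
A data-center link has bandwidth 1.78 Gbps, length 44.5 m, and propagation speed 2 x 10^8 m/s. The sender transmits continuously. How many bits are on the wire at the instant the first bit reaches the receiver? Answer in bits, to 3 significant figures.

Propagation delay = 44.5 / 200000000 = 2.225e-07 s.
BDP = R × t_prop = 1780000000 × 2.225e-07 = 396.05 bits.

396 bits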